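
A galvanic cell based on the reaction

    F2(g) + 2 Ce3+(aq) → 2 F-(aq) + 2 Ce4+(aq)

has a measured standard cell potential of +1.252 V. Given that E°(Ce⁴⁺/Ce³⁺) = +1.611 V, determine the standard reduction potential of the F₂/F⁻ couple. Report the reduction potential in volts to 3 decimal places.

+2.863 V

In the reaction as written the F₂/F⁻ couple is reduced (cathode) and Ce⁴⁺/Ce³⁺ is oxidized (anode), so E°cell = E°(F₂/F⁻) − E°(Ce⁴⁺/Ce³⁺).
E°(F₂/F⁻) = E°cell + E°(anode) = +1.252 + (+1.611) = +2.863 V.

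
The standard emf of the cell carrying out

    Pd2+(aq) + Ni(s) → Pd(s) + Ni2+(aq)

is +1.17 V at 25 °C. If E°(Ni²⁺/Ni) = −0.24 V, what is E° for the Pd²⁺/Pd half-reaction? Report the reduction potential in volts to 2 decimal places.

In the reaction as written the Pd²⁺/Pd couple is reduced (cathode) and Ni²⁺/Ni is oxidized (anode), so E°cell = E°(Pd²⁺/Pd) − E°(Ni²⁺/Ni).
E°(Pd²⁺/Pd) = E°cell + E°(anode) = +1.17 + (−0.24) = +0.93 V.

+0.93 V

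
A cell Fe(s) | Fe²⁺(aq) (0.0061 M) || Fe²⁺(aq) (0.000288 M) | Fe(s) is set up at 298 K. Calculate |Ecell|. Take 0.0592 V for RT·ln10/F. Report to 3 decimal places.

0.039 V

For a concentration cell E°cell = 0, since both electrodes use the same couple.
The compartment with the higher Fe²⁺(aq) concentration (0.0061 M) acts as the cathode; ions are reduced there and produced at the dilute (0.000288 M) anode.
With n = 2, Ecell = −(0.0592/2)·log([dilute]/[conc]) = −(0.0592/2)·log(0.000288/0.0061) = +0.039 V.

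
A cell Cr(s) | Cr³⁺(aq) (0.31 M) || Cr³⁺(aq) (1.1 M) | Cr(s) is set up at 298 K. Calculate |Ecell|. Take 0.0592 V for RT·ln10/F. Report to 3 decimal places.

For a concentration cell E°cell = 0, since both electrodes use the same couple.
The compartment with the higher Cr³⁺(aq) concentration (1.1 M) acts as the cathode; ions are reduced there and produced at the dilute (0.31 M) anode.
With n = 3, Ecell = −(0.0592/3)·log([dilute]/[conc]) = −(0.0592/3)·log(0.31/1.1) = +0.011 V.

0.011 V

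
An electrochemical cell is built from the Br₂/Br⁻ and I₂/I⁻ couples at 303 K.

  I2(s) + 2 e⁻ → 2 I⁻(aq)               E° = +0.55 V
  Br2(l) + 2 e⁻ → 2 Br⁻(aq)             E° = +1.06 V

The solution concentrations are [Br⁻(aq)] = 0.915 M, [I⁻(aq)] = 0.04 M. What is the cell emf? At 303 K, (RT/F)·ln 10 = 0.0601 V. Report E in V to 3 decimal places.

+0.428 V

The Br₂/Br⁻ couple has the more positive E°, so it is the cathode; I₂/I⁻ is the anode.
E°cell = +1.06 − (+0.55) = +0.51 V, with n = 2 electrons transferred.
Balancing gives Br2(l) + 2 I⁻(aq) → 2 Br⁻(aq) + I2(s); hence Q = [Br⁻(aq)]^2 / [I⁻(aq)]^2 = 523 (log Q = 2.719).
By the Nernst equation, E = +0.51 − (0.0601/2)·(2.719) = +0.428 V.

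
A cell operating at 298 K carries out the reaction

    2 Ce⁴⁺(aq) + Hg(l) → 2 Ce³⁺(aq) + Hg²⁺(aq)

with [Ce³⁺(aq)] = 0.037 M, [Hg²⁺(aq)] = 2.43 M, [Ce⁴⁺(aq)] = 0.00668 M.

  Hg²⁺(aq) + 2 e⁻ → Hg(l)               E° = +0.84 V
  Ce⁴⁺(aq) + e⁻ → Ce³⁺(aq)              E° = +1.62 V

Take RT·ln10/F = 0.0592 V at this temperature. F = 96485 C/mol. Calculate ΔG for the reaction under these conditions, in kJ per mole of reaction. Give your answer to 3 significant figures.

E°cell = +1.62 − (+0.84) = +0.78 V; the balanced reaction transfers n = 2 electrons.
Q = ([Ce³⁺(aq)]^2·[Hg²⁺(aq)]) / [Ce⁴⁺(aq)]^2 = 74.6, so log Q = 1.872 and E = +0.78 − (0.0592/2)(1.872) = +0.7246 V.
ΔG = −nFE = −(2)(96485)(+0.7246) J/mol = −140 kJ/mol.

−140 kJ/mol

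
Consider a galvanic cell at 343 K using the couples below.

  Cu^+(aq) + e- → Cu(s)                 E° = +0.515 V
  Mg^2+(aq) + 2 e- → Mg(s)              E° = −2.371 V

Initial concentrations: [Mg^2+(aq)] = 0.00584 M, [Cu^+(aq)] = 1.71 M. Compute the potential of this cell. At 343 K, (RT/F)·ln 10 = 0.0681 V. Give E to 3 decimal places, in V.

Since E°(Cu⁺/Cu) > E°(Mg²⁺/Mg), Cu⁺/Cu serves as the cathode.
The standard potential is +0.515 − (−2.371) = +2.886 V and the balanced reaction transfers n = 2 electrons.
The balanced reaction is 2 Cu^+(aq) + Mg(s) → 2 Cu(s) + Mg^2+(aq), so Q = [Mg^2+(aq)] / [Cu^+(aq)]^2 = 0.002 and log Q = −2.700.
Applying E = E° − (RT ln10/nF)·log Q gives +2.886 − (0.0681/2)(−2.700) = +2.978 V.

+2.978 V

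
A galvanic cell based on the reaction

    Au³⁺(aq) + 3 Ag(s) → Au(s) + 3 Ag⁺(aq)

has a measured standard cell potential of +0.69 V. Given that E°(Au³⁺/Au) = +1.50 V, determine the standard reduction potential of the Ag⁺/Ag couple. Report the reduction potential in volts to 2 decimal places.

In the reaction as written the Au³⁺/Au couple is reduced (cathode) and Ag⁺/Ag is oxidized (anode), so E°cell = E°(Au³⁺/Au) − E°(Ag⁺/Ag).
E°(Ag⁺/Ag) = E°(cathode) − E°cell = +1.50 − (+0.69) = +0.81 V.

+0.81 V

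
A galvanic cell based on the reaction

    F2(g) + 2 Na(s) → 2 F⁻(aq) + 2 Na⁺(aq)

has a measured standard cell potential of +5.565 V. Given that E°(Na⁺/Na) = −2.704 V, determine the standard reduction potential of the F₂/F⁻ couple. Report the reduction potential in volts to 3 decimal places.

+2.861 V

In the reaction as written the F₂/F⁻ couple is reduced (cathode) and Na⁺/Na is oxidized (anode), so E°cell = E°(F₂/F⁻) − E°(Na⁺/Na).
E°(F₂/F⁻) = E°cell + E°(anode) = +5.565 + (−2.704) = +2.861 V.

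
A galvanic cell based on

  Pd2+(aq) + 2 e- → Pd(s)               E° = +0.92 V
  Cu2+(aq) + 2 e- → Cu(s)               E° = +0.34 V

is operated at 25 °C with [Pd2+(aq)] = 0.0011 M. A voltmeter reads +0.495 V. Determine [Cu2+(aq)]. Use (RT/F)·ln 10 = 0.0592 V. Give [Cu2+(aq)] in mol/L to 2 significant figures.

0.82 M

With Pd²⁺/Pd at the cathode and Cu²⁺/Cu at the anode, E°cell = +0.92 − (+0.34) = +0.58 V (n = 2).
From the Nernst equation, log Q = n(E° − E)/0.0592 = 2·(+0.58 − (+0.495))/0.0592 = 2.872.
Balancing electrons gives Pd2+(aq) + Cu(s) → Pd(s) + Cu2+(aq); thus Q = [Cu2+(aq)] / [Pd2+(aq)].
Substituting the known concentrations and solving, log [Cu2+(aq)] = −0.087 and [Cu2+(aq)] = 0.82 M.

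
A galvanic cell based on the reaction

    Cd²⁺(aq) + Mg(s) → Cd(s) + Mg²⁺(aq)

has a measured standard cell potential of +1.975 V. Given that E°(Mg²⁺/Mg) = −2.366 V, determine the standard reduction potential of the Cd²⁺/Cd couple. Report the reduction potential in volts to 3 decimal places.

−0.391 V

In the reaction as written the Cd²⁺/Cd couple is reduced (cathode) and Mg²⁺/Mg is oxidized (anode), so E°cell = E°(Cd²⁺/Cd) − E°(Mg²⁺/Mg).
E°(Cd²⁺/Cd) = E°cell + E°(anode) = +1.975 + (−2.366) = −0.391 V.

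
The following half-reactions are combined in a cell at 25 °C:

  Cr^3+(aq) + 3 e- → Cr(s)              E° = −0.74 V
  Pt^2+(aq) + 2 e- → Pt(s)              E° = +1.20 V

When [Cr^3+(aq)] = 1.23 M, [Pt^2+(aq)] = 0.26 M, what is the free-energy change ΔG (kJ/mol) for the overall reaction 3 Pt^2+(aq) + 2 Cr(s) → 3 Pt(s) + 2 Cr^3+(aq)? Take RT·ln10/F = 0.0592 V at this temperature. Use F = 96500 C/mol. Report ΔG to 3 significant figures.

−1110 kJ/mol

The standard cell potential is +1.20 − (−0.74) = +1.94 V, with n = 6 electrons in the balanced equation.
The reaction quotient is [Cr^3+(aq)]^2 / [Pt^2+(aq)]^3 = 86.1; by Nernst, E = +1.94 − (0.0592/6)(1.935) = +1.9209 V.
Finally ΔG = −nFE = −(6)(96500 C/mol)(+1.9209 V) = −1110 kJ/mol.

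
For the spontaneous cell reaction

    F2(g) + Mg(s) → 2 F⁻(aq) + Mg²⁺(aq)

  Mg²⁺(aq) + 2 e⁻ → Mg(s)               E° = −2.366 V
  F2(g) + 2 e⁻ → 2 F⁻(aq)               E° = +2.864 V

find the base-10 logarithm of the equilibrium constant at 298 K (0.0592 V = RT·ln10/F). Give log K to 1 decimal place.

log K = 176.7

The F₂/F⁻ couple is reduced (cathode); E°cell = +2.864 − (−2.366) = +5.230 V with n = 2.
At equilibrium E = 0, so log K = nE°cell / 0.0592 = (2)(+5.230) / 0.0592 = 176.7.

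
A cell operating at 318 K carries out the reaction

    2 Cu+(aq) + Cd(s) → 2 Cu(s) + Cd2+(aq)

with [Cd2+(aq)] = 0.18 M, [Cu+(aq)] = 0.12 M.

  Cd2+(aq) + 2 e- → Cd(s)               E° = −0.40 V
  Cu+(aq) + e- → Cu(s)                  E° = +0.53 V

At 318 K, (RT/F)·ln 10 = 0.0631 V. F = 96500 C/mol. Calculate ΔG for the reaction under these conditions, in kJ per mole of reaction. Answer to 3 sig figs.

With Cu⁺/Cu reduced at the cathode, E°cell = +0.53 − (−0.40) = +0.93 V and n = 2.
Q = [Cd2+(aq)] / [Cu+(aq)]^2 = 12.5, so log Q = 1.097 and E = +0.93 − (0.0631/2)(1.097) = +0.8954 V.
Then ΔG = −nFE = −2 × 96500 × +0.8954 J/mol = −173 kJ/mol.

−173 kJ/mol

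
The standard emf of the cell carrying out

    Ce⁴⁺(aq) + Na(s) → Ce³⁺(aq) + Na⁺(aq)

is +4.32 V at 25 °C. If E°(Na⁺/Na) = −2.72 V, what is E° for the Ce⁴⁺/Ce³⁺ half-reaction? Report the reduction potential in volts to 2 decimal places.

+1.60 V

In the reaction as written the Ce⁴⁺/Ce³⁺ couple is reduced (cathode) and Na⁺/Na is oxidized (anode), so E°cell = E°(Ce⁴⁺/Ce³⁺) − E°(Na⁺/Na).
E°(Ce⁴⁺/Ce³⁺) = E°cell + E°(anode) = +4.32 + (−2.72) = +1.60 V.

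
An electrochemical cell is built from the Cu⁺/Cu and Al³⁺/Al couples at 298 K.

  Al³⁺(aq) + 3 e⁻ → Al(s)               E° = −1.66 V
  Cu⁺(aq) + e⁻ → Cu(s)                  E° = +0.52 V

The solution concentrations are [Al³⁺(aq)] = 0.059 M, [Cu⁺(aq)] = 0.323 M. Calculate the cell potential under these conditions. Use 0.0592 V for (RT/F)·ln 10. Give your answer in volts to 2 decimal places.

+2.18 V

Since E°(Cu⁺/Cu) > E°(Al³⁺/Al), Cu⁺/Cu serves as the cathode.
E°cell = +0.52 − (−1.66) = +2.18 V, with n = 3 electrons transferred.
The balanced reaction is 3 Cu⁺(aq) + Al(s) → 3 Cu(s) + Al³⁺(aq), so Q = [Al³⁺(aq)] / [Cu⁺(aq)]^3 = 1.75 and log Q = 0.243.
E = E° − (0.0592/n)·log Q = +2.18 − (0.0592/3)(0.243) = +2.18 V.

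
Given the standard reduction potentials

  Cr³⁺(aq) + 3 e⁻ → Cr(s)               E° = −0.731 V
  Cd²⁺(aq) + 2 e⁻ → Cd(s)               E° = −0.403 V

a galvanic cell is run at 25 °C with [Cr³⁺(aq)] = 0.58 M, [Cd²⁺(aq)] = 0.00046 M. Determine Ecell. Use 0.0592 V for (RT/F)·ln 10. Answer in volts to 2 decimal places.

+0.23 V

The Cd²⁺/Cd couple has the more positive E°, so it is the cathode; Cr³⁺/Cr is the anode.
E°cell = E°cat − E°an = −0.403 − (−0.731) = +0.328 V; n = 6.
For the overall reaction 3 Cd²⁺(aq) + 2 Cr(s) → 3 Cd(s) + 2 Cr³⁺(aq), Q = [Cr³⁺(aq)]^2 / [Cd²⁺(aq)]^3 = 3.46×10^9, giving log Q = 9.539.
By the Nernst equation, E = +0.328 − (0.0592/6)·(9.539) = +0.23 V.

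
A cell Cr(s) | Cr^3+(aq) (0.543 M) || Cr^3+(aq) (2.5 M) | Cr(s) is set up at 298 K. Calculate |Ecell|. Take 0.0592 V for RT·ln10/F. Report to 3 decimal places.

For a concentration cell E°cell = 0, since both electrodes use the same couple.
The compartment with the higher Cr^3+(aq) concentration (2.5 M) acts as the cathode; ions are reduced there and produced at the dilute (0.543 M) anode.
With n = 3, Ecell = −(0.0592/3)·log([dilute]/[conc]) = −(0.0592/3)·log(0.543/2.5) = +0.013 V.

0.013 V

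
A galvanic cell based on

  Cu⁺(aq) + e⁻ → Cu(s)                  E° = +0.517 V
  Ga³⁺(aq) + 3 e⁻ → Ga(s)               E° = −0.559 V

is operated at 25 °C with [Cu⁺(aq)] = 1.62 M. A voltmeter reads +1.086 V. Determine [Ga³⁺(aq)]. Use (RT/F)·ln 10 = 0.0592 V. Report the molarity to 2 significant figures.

1.3 M

Cu⁺/Cu is the cathode (higher E°); E°cell = +0.517 − (−0.559) = +1.076 V with n = 3.
From the Nernst equation, log Q = n(E° − E)/0.0592 = 3·(+1.076 − (+1.086))/0.0592 = −0.507.
For 3 Cu⁺(aq) + Ga(s) → 3 Cu(s) + Ga³⁺(aq), the reaction quotient is Q = [Ga³⁺(aq)] / [Cu⁺(aq)]^3.
Solving for the unknown gives log [Ga³⁺(aq)] = 0.122, so [Ga³⁺(aq)] ≈ 1.3 M.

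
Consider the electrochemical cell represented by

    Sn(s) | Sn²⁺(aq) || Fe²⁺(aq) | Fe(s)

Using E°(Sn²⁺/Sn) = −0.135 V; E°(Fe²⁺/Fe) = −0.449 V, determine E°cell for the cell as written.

By convention the left-hand electrode in cell notation is the anode (oxidation) and the right-hand electrode is the cathode (reduction).
E°cell = E°(right) − E°(left) = −0.449 − (−0.135) = −0.314 V.
The negative sign shows that, as written, the cell would require an external voltage to drive the reaction.

−0.314 V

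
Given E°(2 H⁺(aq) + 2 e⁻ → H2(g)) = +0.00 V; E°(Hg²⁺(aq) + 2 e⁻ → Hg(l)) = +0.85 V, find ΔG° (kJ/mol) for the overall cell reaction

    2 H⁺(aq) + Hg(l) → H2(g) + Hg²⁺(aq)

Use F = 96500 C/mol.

+164 kJ/mol

In the reaction as written H⁺(aq) is reduced, so the 2H⁺/H₂ couple is the cathode and Hg²⁺/Hg is the anode.
E°cell = +0.00 − (+0.85) = −0.85 V; balancing electrons gives n = 2.
ΔG° = −nFE°cell = −(2)(96500)(−0.85) J/mol = +164 kJ/mol.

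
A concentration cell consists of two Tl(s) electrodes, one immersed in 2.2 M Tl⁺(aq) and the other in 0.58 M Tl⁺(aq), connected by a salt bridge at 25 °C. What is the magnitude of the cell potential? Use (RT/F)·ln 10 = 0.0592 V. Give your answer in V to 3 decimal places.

0.034 V

For a concentration cell E°cell = 0, since both electrodes use the same couple.
The compartment with the higher Tl⁺(aq) concentration (2.2 M) acts as the cathode; ions are reduced there and produced at the dilute (0.58 M) anode.
With n = 1, Ecell = −(0.0592/1)·log([dilute]/[conc]) = −(0.0592/1)·log(0.58/2.2) = +0.034 V.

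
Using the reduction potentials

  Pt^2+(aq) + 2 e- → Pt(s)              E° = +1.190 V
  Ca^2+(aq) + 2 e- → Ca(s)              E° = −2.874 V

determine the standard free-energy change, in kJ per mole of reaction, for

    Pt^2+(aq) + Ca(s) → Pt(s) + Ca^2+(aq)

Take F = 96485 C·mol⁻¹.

−784 kJ/mol

In the reaction as written Pt^2+(aq) is reduced, so the Pt²⁺/Pt couple is the cathode and Ca²⁺/Ca is the anode.
E°cell = +1.190 − (−2.874) = +4.064 V; balancing electrons gives n = 2.
ΔG° = −nFE°cell = −(2)(96485)(+4.064) J/mol = −784 kJ/mol.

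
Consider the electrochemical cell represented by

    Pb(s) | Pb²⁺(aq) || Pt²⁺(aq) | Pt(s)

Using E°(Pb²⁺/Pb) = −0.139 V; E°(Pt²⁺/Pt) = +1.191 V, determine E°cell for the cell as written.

+1.330 V

By convention the left-hand electrode in cell notation is the anode (oxidation) and the right-hand electrode is the cathode (reduction).
E°cell = E°(right) − E°(left) = +1.191 − (−0.139) = +1.330 V.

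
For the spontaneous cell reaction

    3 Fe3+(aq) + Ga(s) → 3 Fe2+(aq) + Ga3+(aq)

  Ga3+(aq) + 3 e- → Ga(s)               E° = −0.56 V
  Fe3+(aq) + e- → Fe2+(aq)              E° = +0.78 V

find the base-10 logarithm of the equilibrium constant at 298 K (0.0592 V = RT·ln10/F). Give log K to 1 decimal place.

log K = 67.9

The Fe³⁺/Fe²⁺ couple is reduced (cathode); E°cell = +0.78 − (−0.56) = +1.34 V with n = 3.
At equilibrium E = 0, so log K = nE°cell / 0.0592 = (3)(+1.34) / 0.0592 = 67.9.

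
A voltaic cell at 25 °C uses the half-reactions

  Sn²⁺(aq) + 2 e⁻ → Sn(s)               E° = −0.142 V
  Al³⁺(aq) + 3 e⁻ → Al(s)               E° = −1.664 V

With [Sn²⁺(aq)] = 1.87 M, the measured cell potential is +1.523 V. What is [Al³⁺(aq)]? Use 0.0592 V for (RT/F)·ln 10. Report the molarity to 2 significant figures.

2.3 M

The Sn²⁺/Sn couple has the larger reduction potential, so it is the cathode: E°cell = −0.142 − (−1.664) = +1.522 V and n = 6.
Rearranging E = E° − (0.0592/n)·log Q gives log Q = 6(+1.522 − (+1.523))/0.0592 = −0.101.
Balancing electrons gives 3 Sn²⁺(aq) + 2 Al(s) → 3 Sn(s) + 2 Al³⁺(aq); thus Q = [Al³⁺(aq)]^2 / [Sn²⁺(aq)]^3.
Substituting the known concentrations and solving, log [Al³⁺(aq)] = 0.357 and [Al³⁺(aq)] = 2.3 M.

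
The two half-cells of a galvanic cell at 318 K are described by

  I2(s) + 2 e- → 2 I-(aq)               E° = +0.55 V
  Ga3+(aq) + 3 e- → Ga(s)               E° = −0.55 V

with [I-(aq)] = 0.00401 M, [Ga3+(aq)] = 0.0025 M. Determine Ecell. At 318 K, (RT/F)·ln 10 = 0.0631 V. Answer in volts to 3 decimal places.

+1.306 V

Since E°(I₂/I⁻) > E°(Ga³⁺/Ga), I₂/I⁻ serves as the cathode.
E°cell = E°cat − E°an = +0.55 − (−0.55) = +1.10 V; n = 6.
The balanced reaction is 3 I2(s) + 2 Ga(s) → 6 I-(aq) + 2 Ga3+(aq), so Q = [I-(aq)]^6·[Ga3+(aq)]^2 = 2.6×10^−20 and log Q = −19.585.
Applying E = E° − (RT ln10/nF)·log Q gives +1.10 − (0.0631/6)(−19.585) = +1.306 V.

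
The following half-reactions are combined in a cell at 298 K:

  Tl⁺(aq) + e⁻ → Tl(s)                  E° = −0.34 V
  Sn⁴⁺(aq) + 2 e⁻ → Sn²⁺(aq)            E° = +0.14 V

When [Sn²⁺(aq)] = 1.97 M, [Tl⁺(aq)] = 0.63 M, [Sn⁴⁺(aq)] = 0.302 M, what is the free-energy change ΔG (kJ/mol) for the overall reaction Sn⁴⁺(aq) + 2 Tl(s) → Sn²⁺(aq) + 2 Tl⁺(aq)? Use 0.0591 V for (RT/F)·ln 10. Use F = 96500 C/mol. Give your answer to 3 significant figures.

−90.3 kJ/mol

E°cell = +0.14 − (−0.34) = +0.48 V; the balanced reaction transfers n = 2 electrons.
The reaction quotient is ([Sn²⁺(aq)]·[Tl⁺(aq)]^2) / [Sn⁴⁺(aq)] = 2.59; by Nernst, E = +0.48 − (0.0591/2)(0.413) = +0.4678 V.
Finally ΔG = −nFE = −(2)(96500 C/mol)(+0.4678 V) = −90.3 kJ/mol.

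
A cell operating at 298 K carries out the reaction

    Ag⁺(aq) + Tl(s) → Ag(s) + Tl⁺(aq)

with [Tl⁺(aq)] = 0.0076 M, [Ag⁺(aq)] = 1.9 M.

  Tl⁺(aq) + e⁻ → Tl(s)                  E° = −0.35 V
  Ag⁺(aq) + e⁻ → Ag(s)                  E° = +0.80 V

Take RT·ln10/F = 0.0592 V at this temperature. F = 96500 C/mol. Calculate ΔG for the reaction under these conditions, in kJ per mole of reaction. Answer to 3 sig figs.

−125 kJ/mol

The standard cell potential is +0.80 − (−0.35) = +1.15 V, with n = 1 electron in the balanced equation.
Q = [Tl⁺(aq)] / [Ag⁺(aq)] = 0.004, so log Q = −2.398 and E = +1.15 − (0.0592/1)(−2.398) = +1.2920 V.
Finally ΔG = −nFE = −(1)(96500 C/mol)(+1.2920 V) = −125 kJ/mol.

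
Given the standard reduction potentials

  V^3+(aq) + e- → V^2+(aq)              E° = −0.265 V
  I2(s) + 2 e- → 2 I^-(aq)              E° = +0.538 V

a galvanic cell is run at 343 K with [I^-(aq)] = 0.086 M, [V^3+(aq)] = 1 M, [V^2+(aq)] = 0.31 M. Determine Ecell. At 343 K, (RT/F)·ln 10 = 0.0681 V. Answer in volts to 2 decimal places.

+0.84 V

I₂/I⁻ is reduced (cathode, E° = +0.538 V) and V³⁺/V²⁺ is oxidized (anode).
E°cell = E°cat − E°an = +0.538 − (−0.265) = +0.803 V; n = 2.
Balancing gives I2(s) + 2 V^2+(aq) → 2 I^-(aq) + 2 V^3+(aq); hence Q = ([I^-(aq)]^2·[V^3+(aq)]^2) / [V^2+(aq)]^2 = 0.077 (log Q = −1.114).
E = E° − (0.0681/n)·log Q = +0.803 − (0.0681/2)(−1.114) = +0.84 V.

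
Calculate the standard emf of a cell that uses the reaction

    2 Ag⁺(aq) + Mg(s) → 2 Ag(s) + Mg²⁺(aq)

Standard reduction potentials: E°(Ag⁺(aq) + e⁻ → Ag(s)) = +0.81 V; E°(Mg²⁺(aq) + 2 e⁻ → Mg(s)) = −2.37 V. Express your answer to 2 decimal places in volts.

Ag⁺(aq) gains electrons, so the Ag⁺/Ag couple is the cathode; the Mg²⁺/Mg couple is the anode.
E°cell = E°(cathode) − E°(anode) = +0.81 − (−2.37) = +3.18 V.

+3.18 V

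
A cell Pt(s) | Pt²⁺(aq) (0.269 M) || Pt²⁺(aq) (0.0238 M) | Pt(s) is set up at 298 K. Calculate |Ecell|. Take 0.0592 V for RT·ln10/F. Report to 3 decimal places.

0.031 V

For a concentration cell E°cell = 0, since both electrodes use the same couple.
The compartment with the higher Pt²⁺(aq) concentration (0.269 M) acts as the cathode; ions are reduced there and produced at the dilute (0.0238 M) anode.
With n = 2, Ecell = −(0.0592/2)·log([dilute]/[conc]) = −(0.0592/2)·log(0.0238/0.269) = +0.031 V.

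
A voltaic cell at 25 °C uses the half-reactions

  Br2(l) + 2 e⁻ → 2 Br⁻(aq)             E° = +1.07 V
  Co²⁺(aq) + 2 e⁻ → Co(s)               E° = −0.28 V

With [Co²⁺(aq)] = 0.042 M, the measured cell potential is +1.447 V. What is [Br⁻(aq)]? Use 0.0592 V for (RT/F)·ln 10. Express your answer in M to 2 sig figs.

0.11 M

With Br₂/Br⁻ at the cathode and Co²⁺/Co at the anode, E°cell = +1.07 − (−0.28) = +1.35 V (n = 2).
Since E = E° − (0.0592/n)·log Q, log Q = n(E° − E)/0.0592 = −3.277.
For Br2(l) + Co(s) → 2 Br⁻(aq) + Co²⁺(aq), the reaction quotient is Q = [Br⁻(aq)]^2·[Co²⁺(aq)].
Isolating [Br⁻(aq)] in Q = 10^{−3.277} yields log [Br⁻(aq)] = −0.950, i.e. 0.11 M.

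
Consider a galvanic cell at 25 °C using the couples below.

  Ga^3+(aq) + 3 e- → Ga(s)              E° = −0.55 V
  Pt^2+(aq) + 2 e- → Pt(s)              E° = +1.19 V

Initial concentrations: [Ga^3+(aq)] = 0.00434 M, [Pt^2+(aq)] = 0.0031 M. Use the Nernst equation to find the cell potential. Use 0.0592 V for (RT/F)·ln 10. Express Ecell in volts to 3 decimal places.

Since E°(Pt²⁺/Pt) > E°(Ga³⁺/Ga), Pt²⁺/Pt serves as the cathode.
The standard potential is +1.19 − (−0.55) = +1.74 V and the balanced reaction transfers n = 6 electrons.
The balanced reaction is 3 Pt^2+(aq) + 2 Ga(s) → 3 Pt(s) + 2 Ga^3+(aq), so Q = [Ga^3+(aq)]^2 / [Pt^2+(aq)]^3 = 632 and log Q = 2.801.
Applying E = E° − (RT ln10/nF)·log Q gives +1.74 − (0.0592/6)(2.801) = +1.712 V.

+1.712 V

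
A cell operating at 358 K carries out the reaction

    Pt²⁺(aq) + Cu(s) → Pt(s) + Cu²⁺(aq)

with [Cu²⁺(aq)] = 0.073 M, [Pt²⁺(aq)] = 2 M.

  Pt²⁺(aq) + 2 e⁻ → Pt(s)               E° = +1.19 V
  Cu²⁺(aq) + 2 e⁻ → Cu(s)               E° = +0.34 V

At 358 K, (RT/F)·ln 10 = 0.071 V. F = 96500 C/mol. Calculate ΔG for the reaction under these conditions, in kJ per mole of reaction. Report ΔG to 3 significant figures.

−174 kJ/mol

E°cell = +1.19 − (+0.34) = +0.85 V; the balanced reaction transfers n = 2 electrons.
The reaction quotient is [Cu²⁺(aq)] / [Pt²⁺(aq)] = 0.0365; by Nernst, E = +0.85 − (0.071/2)(−1.438) = +0.9010 V.
ΔG = −nFE = −(2)(96500)(+0.9010) J/mol = −174 kJ/mol.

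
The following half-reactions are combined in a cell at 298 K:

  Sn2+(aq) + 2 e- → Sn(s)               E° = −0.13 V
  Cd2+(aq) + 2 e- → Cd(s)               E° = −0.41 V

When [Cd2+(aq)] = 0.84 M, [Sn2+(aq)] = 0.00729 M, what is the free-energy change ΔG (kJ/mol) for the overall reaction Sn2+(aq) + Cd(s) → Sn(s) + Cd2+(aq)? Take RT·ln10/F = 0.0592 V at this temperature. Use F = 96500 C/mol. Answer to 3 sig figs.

−42.3 kJ/mol

With Sn²⁺/Sn reduced at the cathode, E°cell = −0.13 − (−0.41) = +0.28 V and n = 2.
Q = [Cd2+(aq)] / [Sn2+(aq)] = 115, so log Q = 2.062 and E = +0.28 − (0.0592/2)(2.062) = +0.2190 V.
ΔG = −nFE = −(2)(96500)(+0.2190) J/mol = −42.3 kJ/mol.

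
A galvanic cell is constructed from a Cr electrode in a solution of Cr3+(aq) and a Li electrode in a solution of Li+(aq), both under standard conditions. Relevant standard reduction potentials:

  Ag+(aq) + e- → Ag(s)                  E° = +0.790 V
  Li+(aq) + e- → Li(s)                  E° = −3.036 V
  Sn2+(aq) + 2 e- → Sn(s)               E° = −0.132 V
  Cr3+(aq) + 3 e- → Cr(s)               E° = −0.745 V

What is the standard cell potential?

+2.291 V

Of the two couples in this cell, the one with the more positive reduction potential is reduced at the cathode: here that is Cr³⁺/Cr (−0.745 V); Li⁺/Li (−3.036 V) is the anode.
E°cell = E°(cathode) − E°(anode) = −0.745 − (−3.036) = +2.291 V.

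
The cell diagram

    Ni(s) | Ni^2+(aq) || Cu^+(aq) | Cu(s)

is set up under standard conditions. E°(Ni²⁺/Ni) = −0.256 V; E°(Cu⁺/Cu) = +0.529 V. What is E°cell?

By convention the left-hand electrode in cell notation is the anode (oxidation) and the right-hand electrode is the cathode (reduction).
E°cell = E°(right) − E°(left) = +0.529 − (−0.256) = +0.785 V.

+0.785 V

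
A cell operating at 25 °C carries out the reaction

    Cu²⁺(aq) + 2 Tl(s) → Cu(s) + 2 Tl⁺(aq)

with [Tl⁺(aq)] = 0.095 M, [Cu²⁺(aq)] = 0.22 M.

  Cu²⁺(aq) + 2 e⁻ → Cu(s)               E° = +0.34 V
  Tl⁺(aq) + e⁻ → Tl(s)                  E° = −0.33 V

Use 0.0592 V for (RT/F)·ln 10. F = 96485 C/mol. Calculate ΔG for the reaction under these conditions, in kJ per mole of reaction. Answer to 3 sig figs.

With Cu²⁺/Cu reduced at the cathode, E°cell = +0.34 − (−0.33) = +0.67 V and n = 2.
The reaction quotient is [Tl⁺(aq)]^2 / [Cu²⁺(aq)] = 0.041; by Nernst, E = +0.67 − (0.0592/2)(−1.387) = +0.7111 V.
Finally ΔG = −nFE = −(2)(96485 C/mol)(+0.7111 V) = −137 kJ/mol.

−137 kJ/mol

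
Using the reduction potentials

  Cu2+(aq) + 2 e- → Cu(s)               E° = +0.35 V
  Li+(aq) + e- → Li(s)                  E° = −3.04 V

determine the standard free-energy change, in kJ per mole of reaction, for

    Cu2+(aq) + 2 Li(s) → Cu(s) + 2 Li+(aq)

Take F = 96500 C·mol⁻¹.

In the reaction as written Cu2+(aq) is reduced, so the Cu²⁺/Cu couple is the cathode and Li⁺/Li is the anode.
E°cell = +0.35 − (−3.04) = +3.39 V; balancing electrons gives n = 2.
ΔG° = −nFE°cell = −(2)(96500)(+3.39) J/mol = −654 kJ/mol.

−654 kJ/mol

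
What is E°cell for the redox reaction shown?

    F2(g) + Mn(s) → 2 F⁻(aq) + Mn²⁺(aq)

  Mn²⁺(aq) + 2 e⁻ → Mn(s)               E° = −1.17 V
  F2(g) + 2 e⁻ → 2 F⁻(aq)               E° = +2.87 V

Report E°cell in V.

In the reaction as written, F2(g) is reduced (cathode) and Mn²⁺(aq) is produced by oxidation at the anode.
E°cell = E°(cathode) − E°(anode) = +2.87 − (−1.17) = +4.04 V.
The positive value indicates the reaction is spontaneous as written.

+4.04 V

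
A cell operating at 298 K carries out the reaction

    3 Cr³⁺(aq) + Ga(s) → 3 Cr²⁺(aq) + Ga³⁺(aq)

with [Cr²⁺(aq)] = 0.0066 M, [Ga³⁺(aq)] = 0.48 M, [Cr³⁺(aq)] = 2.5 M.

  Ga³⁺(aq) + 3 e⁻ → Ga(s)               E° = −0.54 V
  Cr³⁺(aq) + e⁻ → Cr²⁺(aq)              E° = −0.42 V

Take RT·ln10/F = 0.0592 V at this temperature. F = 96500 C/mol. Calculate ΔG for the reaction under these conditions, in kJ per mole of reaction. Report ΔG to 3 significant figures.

E°cell = −0.42 − (−0.54) = +0.12 V; the balanced reaction transfers n = 3 electrons.
Here Q = ([Cr²⁺(aq)]^3·[Ga³⁺(aq)]) / [Cr³⁺(aq)]^3 = 8.83×10^−9 (log Q = −8.054), giving E = +0.12 − (0.0592/3)·(−8.054) = +0.2789 V.
Finally ΔG = −nFE = −(3)(96500 C/mol)(+0.2789 V) = −80.7 kJ/mol.

−80.7 kJ/mol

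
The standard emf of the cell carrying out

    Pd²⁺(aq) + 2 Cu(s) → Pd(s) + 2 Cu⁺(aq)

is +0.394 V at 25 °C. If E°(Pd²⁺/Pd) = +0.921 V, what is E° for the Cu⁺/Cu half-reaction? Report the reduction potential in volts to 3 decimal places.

+0.527 V

In the reaction as written the Pd²⁺/Pd couple is reduced (cathode) and Cu⁺/Cu is oxidized (anode), so E°cell = E°(Pd²⁺/Pd) − E°(Cu⁺/Cu).
E°(Cu⁺/Cu) = E°(cathode) − E°cell = +0.921 − (+0.394) = +0.527 V.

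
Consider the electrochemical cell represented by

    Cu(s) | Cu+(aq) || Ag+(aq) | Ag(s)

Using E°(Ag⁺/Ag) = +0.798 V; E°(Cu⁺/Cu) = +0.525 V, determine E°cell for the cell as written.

+0.273 V

By convention the left-hand electrode in cell notation is the anode (oxidation) and the right-hand electrode is the cathode (reduction).
E°cell = E°(right) − E°(left) = +0.798 − (+0.525) = +0.273 V.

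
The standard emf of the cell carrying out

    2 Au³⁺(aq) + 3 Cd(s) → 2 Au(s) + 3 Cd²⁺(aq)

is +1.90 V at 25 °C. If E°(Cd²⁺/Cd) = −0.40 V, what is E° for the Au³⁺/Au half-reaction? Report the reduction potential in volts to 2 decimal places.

In the reaction as written the Au³⁺/Au couple is reduced (cathode) and Cd²⁺/Cd is oxidized (anode), so E°cell = E°(Au³⁺/Au) − E°(Cd²⁺/Cd).
E°(Au³⁺/Au) = E°cell + E°(anode) = +1.90 + (−0.40) = +1.50 V.

+1.50 V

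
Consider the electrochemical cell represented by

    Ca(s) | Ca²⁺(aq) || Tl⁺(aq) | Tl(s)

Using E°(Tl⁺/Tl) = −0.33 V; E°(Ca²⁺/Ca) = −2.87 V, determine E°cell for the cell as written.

+2.54 V

By convention the left-hand electrode in cell notation is the anode (oxidation) and the right-hand electrode is the cathode (reduction).
E°cell = E°(right) − E°(left) = −0.33 − (−2.87) = +2.54 V.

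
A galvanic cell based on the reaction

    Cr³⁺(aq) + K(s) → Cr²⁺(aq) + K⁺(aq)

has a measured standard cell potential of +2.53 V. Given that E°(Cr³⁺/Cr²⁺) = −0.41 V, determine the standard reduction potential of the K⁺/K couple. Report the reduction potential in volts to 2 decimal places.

−2.94 V

In the reaction as written the Cr³⁺/Cr²⁺ couple is reduced (cathode) and K⁺/K is oxidized (anode), so E°cell = E°(Cr³⁺/Cr²⁺) − E°(K⁺/K).
E°(K⁺/K) = E°(cathode) − E°cell = −0.41 − (+2.53) = −2.94 V.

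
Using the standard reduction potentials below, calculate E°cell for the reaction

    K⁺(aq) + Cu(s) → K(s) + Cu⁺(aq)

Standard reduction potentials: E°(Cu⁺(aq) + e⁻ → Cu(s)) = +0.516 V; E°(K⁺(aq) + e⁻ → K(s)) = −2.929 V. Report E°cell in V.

K⁺(aq) gains electrons, so the K⁺/K couple is the cathode; the Cu⁺/Cu couple is the anode.
E°cell = E°(cathode) − E°(anode) = −2.929 − (+0.516) = −3.445 V.

−3.445 V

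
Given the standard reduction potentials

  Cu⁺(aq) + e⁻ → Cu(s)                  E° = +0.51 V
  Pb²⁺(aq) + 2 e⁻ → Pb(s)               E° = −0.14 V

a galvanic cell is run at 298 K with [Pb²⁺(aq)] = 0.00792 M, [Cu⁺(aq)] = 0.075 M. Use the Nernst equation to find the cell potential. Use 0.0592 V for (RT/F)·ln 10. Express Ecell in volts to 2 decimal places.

+0.65 V

Cu⁺/Cu is reduced (cathode, E° = +0.51 V) and Pb²⁺/Pb is oxidized (anode).
E°cell = E°cat − E°an = +0.51 − (−0.14) = +0.65 V; n = 2.
For the overall reaction 2 Cu⁺(aq) + Pb(s) → 2 Cu(s) + Pb²⁺(aq), Q = [Pb²⁺(aq)] / [Cu⁺(aq)]^2 = 1.41, giving log Q = 0.149.
E = E° − (0.0592/n)·log Q = +0.65 − (0.0592/2)(0.149) = +0.65 V.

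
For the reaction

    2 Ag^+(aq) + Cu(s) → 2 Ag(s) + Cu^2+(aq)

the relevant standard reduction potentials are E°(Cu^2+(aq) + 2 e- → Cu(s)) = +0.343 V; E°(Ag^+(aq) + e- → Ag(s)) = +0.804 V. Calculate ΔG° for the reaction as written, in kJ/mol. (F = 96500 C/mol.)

−89.0 kJ/mol

In the reaction as written Ag^+(aq) is reduced, so the Ag⁺/Ag couple is the cathode and Cu²⁺/Cu is the anode.
E°cell = +0.804 − (+0.343) = +0.461 V; balancing electrons gives n = 2.
ΔG° = −nFE°cell = −(2)(96500)(+0.461) J/mol = −89.0 kJ/mol.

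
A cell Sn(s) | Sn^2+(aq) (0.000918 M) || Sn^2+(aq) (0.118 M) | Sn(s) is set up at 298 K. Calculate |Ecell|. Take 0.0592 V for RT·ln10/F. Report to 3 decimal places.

0.062 V

For a concentration cell E°cell = 0, since both electrodes use the same couple.
The compartment with the higher Sn^2+(aq) concentration (0.118 M) acts as the cathode; ions are reduced there and produced at the dilute (0.000918 M) anode.
With n = 2, Ecell = −(0.0592/2)·log([dilute]/[conc]) = −(0.0592/2)·log(0.000918/0.118) = +0.062 V.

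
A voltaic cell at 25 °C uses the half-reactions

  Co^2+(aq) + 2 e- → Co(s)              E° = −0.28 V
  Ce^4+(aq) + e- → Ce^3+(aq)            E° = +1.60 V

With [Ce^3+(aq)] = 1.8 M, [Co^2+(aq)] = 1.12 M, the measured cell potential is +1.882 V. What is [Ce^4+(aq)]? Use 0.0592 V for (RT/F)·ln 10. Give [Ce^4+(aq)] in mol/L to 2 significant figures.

With Ce⁴⁺/Ce³⁺ at the cathode and Co²⁺/Co at the anode, E°cell = +1.60 − (−0.28) = +1.88 V (n = 2).
Since E = E° − (0.0592/n)·log Q, log Q = n(E° − E)/0.0592 = −0.068.
For 2 Ce^4+(aq) + Co(s) → 2 Ce^3+(aq) + Co^2+(aq), the reaction quotient is Q = ([Ce^3+(aq)]^2·[Co^2+(aq)]) / [Ce^4+(aq)]^2.
Isolating [Ce^4+(aq)] in Q = 10^{−0.068} yields log [Ce^4+(aq)] = 0.314, i.e. 2.1 M.

2.1 M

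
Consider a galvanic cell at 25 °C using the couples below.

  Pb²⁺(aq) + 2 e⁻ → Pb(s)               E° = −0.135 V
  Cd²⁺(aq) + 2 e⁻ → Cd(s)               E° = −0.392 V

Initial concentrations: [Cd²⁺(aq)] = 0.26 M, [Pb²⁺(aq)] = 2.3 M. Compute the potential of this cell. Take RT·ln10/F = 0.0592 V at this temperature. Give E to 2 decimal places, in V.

Pb²⁺/Pb is reduced (cathode, E° = −0.135 V) and Cd²⁺/Cd is oxidized (anode).
E°cell = −0.135 − (−0.392) = +0.257 V, with n = 2 electrons transferred.
Balancing gives Pb²⁺(aq) + Cd(s) → Pb(s) + Cd²⁺(aq); hence Q = [Cd²⁺(aq)] / [Pb²⁺(aq)] = 0.113 (log Q = −0.947).
By the Nernst equation, E = +0.257 − (0.0592/2)·(−0.947) = +0.29 V.

+0.29 V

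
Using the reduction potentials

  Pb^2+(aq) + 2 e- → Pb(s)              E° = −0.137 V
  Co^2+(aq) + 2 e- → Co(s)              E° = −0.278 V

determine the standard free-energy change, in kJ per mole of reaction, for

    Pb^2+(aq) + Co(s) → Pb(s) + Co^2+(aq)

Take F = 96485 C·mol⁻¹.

In the reaction as written Pb^2+(aq) is reduced, so the Pb²⁺/Pb couple is the cathode and Co²⁺/Co is the anode.
E°cell = −0.137 − (−0.278) = +0.141 V; balancing electrons gives n = 2.
ΔG° = −nFE°cell = −(2)(96485)(+0.141) J/mol = −27.2 kJ/mol.

−27.2 kJ/mol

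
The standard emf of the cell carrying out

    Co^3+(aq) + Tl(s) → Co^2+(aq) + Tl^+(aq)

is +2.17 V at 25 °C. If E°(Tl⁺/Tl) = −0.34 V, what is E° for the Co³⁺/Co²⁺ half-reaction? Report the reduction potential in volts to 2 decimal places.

+1.83 V

In the reaction as written the Co³⁺/Co²⁺ couple is reduced (cathode) and Tl⁺/Tl is oxidized (anode), so E°cell = E°(Co³⁺/Co²⁺) − E°(Tl⁺/Tl).
E°(Co³⁺/Co²⁺) = E°cell + E°(anode) = +2.17 + (−0.34) = +1.83 V.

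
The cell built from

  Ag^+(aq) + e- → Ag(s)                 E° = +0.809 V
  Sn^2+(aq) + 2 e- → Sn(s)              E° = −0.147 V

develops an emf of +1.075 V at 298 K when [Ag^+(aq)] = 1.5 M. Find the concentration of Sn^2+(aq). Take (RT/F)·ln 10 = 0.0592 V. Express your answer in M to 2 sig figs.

With Ag⁺/Ag at the cathode and Sn²⁺/Sn at the anode, E°cell = +0.809 − (−0.147) = +0.956 V (n = 2).
Rearranging E = E° − (0.0592/n)·log Q gives log Q = 2(+0.956 − (+1.075))/0.0592 = −4.020.
For 2 Ag^+(aq) + Sn(s) → 2 Ag(s) + Sn^2+(aq), the reaction quotient is Q = [Sn^2+(aq)] / [Ag^+(aq)]^2.
Isolating [Sn^2+(aq)] in Q = 10^{−4.020} yields log [Sn^2+(aq)] = −3.668, i.e. 0.00021 M.

0.00021 M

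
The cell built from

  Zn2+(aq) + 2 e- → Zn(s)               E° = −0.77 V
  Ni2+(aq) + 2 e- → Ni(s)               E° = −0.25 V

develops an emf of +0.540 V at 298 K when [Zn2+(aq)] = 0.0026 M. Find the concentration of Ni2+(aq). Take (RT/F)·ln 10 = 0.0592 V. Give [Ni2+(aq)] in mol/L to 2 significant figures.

Ni²⁺/Ni is the cathode (higher E°); E°cell = −0.25 − (−0.77) = +0.52 V with n = 2.
Since E = E° − (0.0592/n)·log Q, log Q = n(E° − E)/0.0592 = −0.676.
For Ni2+(aq) + Zn(s) → Ni(s) + Zn2+(aq), the reaction quotient is Q = [Zn2+(aq)] / [Ni2+(aq)].
Isolating [Ni2+(aq)] in Q = 10^{−0.676} yields log [Ni2+(aq)] = −1.909, i.e. 0.012 M.

0.012 M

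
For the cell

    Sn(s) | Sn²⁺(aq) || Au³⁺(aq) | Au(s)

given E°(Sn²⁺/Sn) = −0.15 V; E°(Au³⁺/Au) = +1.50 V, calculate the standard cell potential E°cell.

By convention the left-hand electrode in cell notation is the anode (oxidation) and the right-hand electrode is the cathode (reduction).
E°cell = E°(right) − E°(left) = +1.50 − (−0.15) = +1.65 V.

+1.65 V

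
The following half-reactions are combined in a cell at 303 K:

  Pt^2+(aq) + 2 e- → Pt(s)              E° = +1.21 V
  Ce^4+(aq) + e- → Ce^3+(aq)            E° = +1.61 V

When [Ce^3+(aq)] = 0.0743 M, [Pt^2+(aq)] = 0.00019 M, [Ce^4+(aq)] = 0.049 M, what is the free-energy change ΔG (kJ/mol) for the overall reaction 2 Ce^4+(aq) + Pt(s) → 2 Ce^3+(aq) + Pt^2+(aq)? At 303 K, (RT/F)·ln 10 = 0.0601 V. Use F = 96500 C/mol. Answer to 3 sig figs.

−96.7 kJ/mol

With Ce⁴⁺/Ce³⁺ reduced at the cathode, E°cell = +1.61 − (+1.21) = +0.40 V and n = 2.
Q = ([Ce^3+(aq)]^2·[Pt^2+(aq)]) / [Ce^4+(aq)]^2 = 0.000437, so log Q = −3.360 and E = +0.40 − (0.0601/2)(−3.360) = +0.5010 V.
Then ΔG = −nFE = −2 × 96500 × +0.5010 J/mol = −96.7 kJ/mol.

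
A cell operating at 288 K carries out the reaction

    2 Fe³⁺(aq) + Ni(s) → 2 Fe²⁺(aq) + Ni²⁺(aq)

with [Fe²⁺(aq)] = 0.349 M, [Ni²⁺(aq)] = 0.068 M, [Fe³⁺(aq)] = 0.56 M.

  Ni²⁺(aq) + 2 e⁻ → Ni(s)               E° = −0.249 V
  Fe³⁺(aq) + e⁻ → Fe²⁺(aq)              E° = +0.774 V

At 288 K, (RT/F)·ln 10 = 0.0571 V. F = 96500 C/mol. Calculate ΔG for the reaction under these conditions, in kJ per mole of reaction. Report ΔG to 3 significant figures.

−206 kJ/mol

The standard cell potential is +0.774 − (−0.249) = +1.023 V, with n = 2 electrons in the balanced equation.
Q = ([Fe²⁺(aq)]^2·[Ni²⁺(aq)]) / [Fe³⁺(aq)]^2 = 0.0264, so log Q = −1.578 and E = +1.023 − (0.0571/2)(−1.578) = +1.0681 V.
Then ΔG = −nFE = −2 × 96500 × +1.0681 J/mol = −206 kJ/mol.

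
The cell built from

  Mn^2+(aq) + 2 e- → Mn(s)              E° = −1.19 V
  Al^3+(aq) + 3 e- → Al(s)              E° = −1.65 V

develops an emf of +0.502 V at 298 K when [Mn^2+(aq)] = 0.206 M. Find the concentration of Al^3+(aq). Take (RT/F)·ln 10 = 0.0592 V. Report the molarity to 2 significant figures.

The Mn²⁺/Mn couple has the larger reduction potential, so it is the cathode: E°cell = −1.19 − (−1.65) = +0.46 V and n = 6.
Since E = E° − (0.0592/n)·log Q, log Q = n(E° − E)/0.0592 = −4.257.
The balanced reaction is 3 Mn^2+(aq) + 2 Al(s) → 3 Mn(s) + 2 Al^3+(aq), so Q = [Al^3+(aq)]^2 / [Mn^2+(aq)]^3.
Solving for the unknown gives log [Al^3+(aq)] = −3.158, so [Al^3+(aq)] ≈ 0.00070 M.

0.00070 M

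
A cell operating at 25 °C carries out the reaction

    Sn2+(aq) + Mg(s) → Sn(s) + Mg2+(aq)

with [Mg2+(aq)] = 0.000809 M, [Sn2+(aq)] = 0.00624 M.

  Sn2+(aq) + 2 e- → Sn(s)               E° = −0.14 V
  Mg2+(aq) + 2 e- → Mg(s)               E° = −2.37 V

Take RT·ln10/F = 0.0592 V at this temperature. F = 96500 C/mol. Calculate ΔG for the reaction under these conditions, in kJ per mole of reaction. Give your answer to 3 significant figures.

The standard cell potential is −0.14 − (−2.37) = +2.23 V, with n = 2 electrons in the balanced equation.
The reaction quotient is [Mg2+(aq)] / [Sn2+(aq)] = 0.13; by Nernst, E = +2.23 − (0.0592/2)(−0.887) = +2.2563 V.
ΔG = −nFE = −(2)(96500)(+2.2563) J/mol = −435 kJ/mol.

−435 kJ/mol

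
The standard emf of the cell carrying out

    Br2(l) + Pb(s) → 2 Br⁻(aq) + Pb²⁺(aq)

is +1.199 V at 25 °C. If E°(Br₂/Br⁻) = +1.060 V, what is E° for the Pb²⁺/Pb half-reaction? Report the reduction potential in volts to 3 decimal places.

−0.139 V

In the reaction as written the Br₂/Br⁻ couple is reduced (cathode) and Pb²⁺/Pb is oxidized (anode), so E°cell = E°(Br₂/Br⁻) − E°(Pb²⁺/Pb).
E°(Pb²⁺/Pb) = E°(cathode) − E°cell = +1.060 − (+1.199) = −0.139 V.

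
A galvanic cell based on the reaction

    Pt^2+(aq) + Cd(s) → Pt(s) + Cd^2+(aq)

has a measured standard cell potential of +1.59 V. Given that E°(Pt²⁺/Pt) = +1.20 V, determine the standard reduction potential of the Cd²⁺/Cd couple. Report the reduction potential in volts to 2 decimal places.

In the reaction as written the Pt²⁺/Pt couple is reduced (cathode) and Cd²⁺/Cd is oxidized (anode), so E°cell = E°(Pt²⁺/Pt) − E°(Cd²⁺/Cd).
E°(Cd²⁺/Cd) = E°(cathode) − E°cell = +1.20 − (+1.59) = −0.39 V.

−0.39 V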